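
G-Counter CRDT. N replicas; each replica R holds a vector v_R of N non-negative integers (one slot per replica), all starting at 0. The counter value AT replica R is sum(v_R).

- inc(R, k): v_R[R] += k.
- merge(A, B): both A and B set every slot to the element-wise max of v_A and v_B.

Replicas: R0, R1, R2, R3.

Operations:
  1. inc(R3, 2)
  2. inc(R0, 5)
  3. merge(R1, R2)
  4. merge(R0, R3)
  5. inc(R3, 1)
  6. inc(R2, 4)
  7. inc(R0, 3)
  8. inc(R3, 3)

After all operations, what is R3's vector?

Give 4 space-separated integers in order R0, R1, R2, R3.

Op 1: inc R3 by 2 -> R3=(0,0,0,2) value=2
Op 2: inc R0 by 5 -> R0=(5,0,0,0) value=5
Op 3: merge R1<->R2 -> R1=(0,0,0,0) R2=(0,0,0,0)
Op 4: merge R0<->R3 -> R0=(5,0,0,2) R3=(5,0,0,2)
Op 5: inc R3 by 1 -> R3=(5,0,0,3) value=8
Op 6: inc R2 by 4 -> R2=(0,0,4,0) value=4
Op 7: inc R0 by 3 -> R0=(8,0,0,2) value=10
Op 8: inc R3 by 3 -> R3=(5,0,0,6) value=11

Answer: 5 0 0 6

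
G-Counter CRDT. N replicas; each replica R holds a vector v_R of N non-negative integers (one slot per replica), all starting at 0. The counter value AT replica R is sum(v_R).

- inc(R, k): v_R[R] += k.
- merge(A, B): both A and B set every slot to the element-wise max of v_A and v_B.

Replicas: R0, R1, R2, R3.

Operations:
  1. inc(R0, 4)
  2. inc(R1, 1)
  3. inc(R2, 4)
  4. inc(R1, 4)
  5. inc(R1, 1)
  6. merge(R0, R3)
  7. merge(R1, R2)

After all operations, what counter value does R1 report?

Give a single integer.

Op 1: inc R0 by 4 -> R0=(4,0,0,0) value=4
Op 2: inc R1 by 1 -> R1=(0,1,0,0) value=1
Op 3: inc R2 by 4 -> R2=(0,0,4,0) value=4
Op 4: inc R1 by 4 -> R1=(0,5,0,0) value=5
Op 5: inc R1 by 1 -> R1=(0,6,0,0) value=6
Op 6: merge R0<->R3 -> R0=(4,0,0,0) R3=(4,0,0,0)
Op 7: merge R1<->R2 -> R1=(0,6,4,0) R2=(0,6,4,0)

Answer: 10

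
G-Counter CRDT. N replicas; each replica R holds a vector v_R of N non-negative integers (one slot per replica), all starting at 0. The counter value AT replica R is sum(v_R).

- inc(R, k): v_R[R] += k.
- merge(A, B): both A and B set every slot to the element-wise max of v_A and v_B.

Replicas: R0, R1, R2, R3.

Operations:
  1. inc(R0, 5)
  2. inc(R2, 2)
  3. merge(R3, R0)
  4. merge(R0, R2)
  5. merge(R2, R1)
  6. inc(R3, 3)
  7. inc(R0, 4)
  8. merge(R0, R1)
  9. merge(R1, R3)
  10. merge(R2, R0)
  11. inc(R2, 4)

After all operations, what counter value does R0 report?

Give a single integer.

Op 1: inc R0 by 5 -> R0=(5,0,0,0) value=5
Op 2: inc R2 by 2 -> R2=(0,0,2,0) value=2
Op 3: merge R3<->R0 -> R3=(5,0,0,0) R0=(5,0,0,0)
Op 4: merge R0<->R2 -> R0=(5,0,2,0) R2=(5,0,2,0)
Op 5: merge R2<->R1 -> R2=(5,0,2,0) R1=(5,0,2,0)
Op 6: inc R3 by 3 -> R3=(5,0,0,3) value=8
Op 7: inc R0 by 4 -> R0=(9,0,2,0) value=11
Op 8: merge R0<->R1 -> R0=(9,0,2,0) R1=(9,0,2,0)
Op 9: merge R1<->R3 -> R1=(9,0,2,3) R3=(9,0,2,3)
Op 10: merge R2<->R0 -> R2=(9,0,2,0) R0=(9,0,2,0)
Op 11: inc R2 by 4 -> R2=(9,0,6,0) value=15

Answer: 11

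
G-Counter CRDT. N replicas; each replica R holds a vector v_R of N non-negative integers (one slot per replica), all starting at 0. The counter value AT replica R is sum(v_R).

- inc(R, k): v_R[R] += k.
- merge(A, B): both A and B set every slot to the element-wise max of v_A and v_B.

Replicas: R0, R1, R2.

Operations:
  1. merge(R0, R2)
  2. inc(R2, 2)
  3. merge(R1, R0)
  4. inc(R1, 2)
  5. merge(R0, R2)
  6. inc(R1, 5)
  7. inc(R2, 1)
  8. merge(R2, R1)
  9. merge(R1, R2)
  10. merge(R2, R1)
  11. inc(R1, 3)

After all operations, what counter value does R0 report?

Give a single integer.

Op 1: merge R0<->R2 -> R0=(0,0,0) R2=(0,0,0)
Op 2: inc R2 by 2 -> R2=(0,0,2) value=2
Op 3: merge R1<->R0 -> R1=(0,0,0) R0=(0,0,0)
Op 4: inc R1 by 2 -> R1=(0,2,0) value=2
Op 5: merge R0<->R2 -> R0=(0,0,2) R2=(0,0,2)
Op 6: inc R1 by 5 -> R1=(0,7,0) value=7
Op 7: inc R2 by 1 -> R2=(0,0,3) value=3
Op 8: merge R2<->R1 -> R2=(0,7,3) R1=(0,7,3)
Op 9: merge R1<->R2 -> R1=(0,7,3) R2=(0,7,3)
Op 10: merge R2<->R1 -> R2=(0,7,3) R1=(0,7,3)
Op 11: inc R1 by 3 -> R1=(0,10,3) value=13

Answer: 2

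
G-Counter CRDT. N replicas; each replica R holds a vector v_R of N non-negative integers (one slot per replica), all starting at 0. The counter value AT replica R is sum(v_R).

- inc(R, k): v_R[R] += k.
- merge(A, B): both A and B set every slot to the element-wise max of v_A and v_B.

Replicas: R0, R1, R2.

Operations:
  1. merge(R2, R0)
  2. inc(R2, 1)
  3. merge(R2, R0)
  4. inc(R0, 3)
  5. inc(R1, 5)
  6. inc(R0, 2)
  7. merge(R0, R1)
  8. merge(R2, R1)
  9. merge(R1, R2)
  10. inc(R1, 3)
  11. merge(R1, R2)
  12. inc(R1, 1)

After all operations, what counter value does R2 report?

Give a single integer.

Answer: 14

Derivation:
Op 1: merge R2<->R0 -> R2=(0,0,0) R0=(0,0,0)
Op 2: inc R2 by 1 -> R2=(0,0,1) value=1
Op 3: merge R2<->R0 -> R2=(0,0,1) R0=(0,0,1)
Op 4: inc R0 by 3 -> R0=(3,0,1) value=4
Op 5: inc R1 by 5 -> R1=(0,5,0) value=5
Op 6: inc R0 by 2 -> R0=(5,0,1) value=6
Op 7: merge R0<->R1 -> R0=(5,5,1) R1=(5,5,1)
Op 8: merge R2<->R1 -> R2=(5,5,1) R1=(5,5,1)
Op 9: merge R1<->R2 -> R1=(5,5,1) R2=(5,5,1)
Op 10: inc R1 by 3 -> R1=(5,8,1) value=14
Op 11: merge R1<->R2 -> R1=(5,8,1) R2=(5,8,1)
Op 12: inc R1 by 1 -> R1=(5,9,1) value=15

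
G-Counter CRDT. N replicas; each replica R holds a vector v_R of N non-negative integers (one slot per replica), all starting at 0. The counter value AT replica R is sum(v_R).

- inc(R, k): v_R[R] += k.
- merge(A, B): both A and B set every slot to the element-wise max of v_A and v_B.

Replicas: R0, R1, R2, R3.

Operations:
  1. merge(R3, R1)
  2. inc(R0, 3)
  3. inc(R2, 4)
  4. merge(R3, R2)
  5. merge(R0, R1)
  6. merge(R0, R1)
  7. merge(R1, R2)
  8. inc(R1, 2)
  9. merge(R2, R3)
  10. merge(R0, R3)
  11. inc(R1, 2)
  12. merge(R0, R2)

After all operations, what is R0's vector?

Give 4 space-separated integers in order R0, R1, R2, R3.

Answer: 3 0 4 0

Derivation:
Op 1: merge R3<->R1 -> R3=(0,0,0,0) R1=(0,0,0,0)
Op 2: inc R0 by 3 -> R0=(3,0,0,0) value=3
Op 3: inc R2 by 4 -> R2=(0,0,4,0) value=4
Op 4: merge R3<->R2 -> R3=(0,0,4,0) R2=(0,0,4,0)
Op 5: merge R0<->R1 -> R0=(3,0,0,0) R1=(3,0,0,0)
Op 6: merge R0<->R1 -> R0=(3,0,0,0) R1=(3,0,0,0)
Op 7: merge R1<->R2 -> R1=(3,0,4,0) R2=(3,0,4,0)
Op 8: inc R1 by 2 -> R1=(3,2,4,0) value=9
Op 9: merge R2<->R3 -> R2=(3,0,4,0) R3=(3,0,4,0)
Op 10: merge R0<->R3 -> R0=(3,0,4,0) R3=(3,0,4,0)
Op 11: inc R1 by 2 -> R1=(3,4,4,0) value=11
Op 12: merge R0<->R2 -> R0=(3,0,4,0) R2=(3,0,4,0)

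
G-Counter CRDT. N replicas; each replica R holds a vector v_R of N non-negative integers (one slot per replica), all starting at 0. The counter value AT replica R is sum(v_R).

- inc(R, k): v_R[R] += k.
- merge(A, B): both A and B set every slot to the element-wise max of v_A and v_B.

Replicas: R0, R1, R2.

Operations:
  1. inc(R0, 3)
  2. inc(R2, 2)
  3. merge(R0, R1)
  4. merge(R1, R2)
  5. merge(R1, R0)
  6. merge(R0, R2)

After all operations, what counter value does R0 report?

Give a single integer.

Op 1: inc R0 by 3 -> R0=(3,0,0) value=3
Op 2: inc R2 by 2 -> R2=(0,0,2) value=2
Op 3: merge R0<->R1 -> R0=(3,0,0) R1=(3,0,0)
Op 4: merge R1<->R2 -> R1=(3,0,2) R2=(3,0,2)
Op 5: merge R1<->R0 -> R1=(3,0,2) R0=(3,0,2)
Op 6: merge R0<->R2 -> R0=(3,0,2) R2=(3,0,2)

Answer: 5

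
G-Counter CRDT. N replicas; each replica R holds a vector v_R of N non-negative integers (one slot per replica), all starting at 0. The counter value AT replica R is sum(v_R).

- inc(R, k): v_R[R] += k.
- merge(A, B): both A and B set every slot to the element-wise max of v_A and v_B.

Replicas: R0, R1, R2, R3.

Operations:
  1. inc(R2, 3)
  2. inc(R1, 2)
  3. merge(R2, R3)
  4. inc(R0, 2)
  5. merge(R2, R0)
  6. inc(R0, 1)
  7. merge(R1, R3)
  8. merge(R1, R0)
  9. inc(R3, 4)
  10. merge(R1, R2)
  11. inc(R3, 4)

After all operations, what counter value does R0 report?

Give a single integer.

Answer: 8

Derivation:
Op 1: inc R2 by 3 -> R2=(0,0,3,0) value=3
Op 2: inc R1 by 2 -> R1=(0,2,0,0) value=2
Op 3: merge R2<->R3 -> R2=(0,0,3,0) R3=(0,0,3,0)
Op 4: inc R0 by 2 -> R0=(2,0,0,0) value=2
Op 5: merge R2<->R0 -> R2=(2,0,3,0) R0=(2,0,3,0)
Op 6: inc R0 by 1 -> R0=(3,0,3,0) value=6
Op 7: merge R1<->R3 -> R1=(0,2,3,0) R3=(0,2,3,0)
Op 8: merge R1<->R0 -> R1=(3,2,3,0) R0=(3,2,3,0)
Op 9: inc R3 by 4 -> R3=(0,2,3,4) value=9
Op 10: merge R1<->R2 -> R1=(3,2,3,0) R2=(3,2,3,0)
Op 11: inc R3 by 4 -> R3=(0,2,3,8) value=13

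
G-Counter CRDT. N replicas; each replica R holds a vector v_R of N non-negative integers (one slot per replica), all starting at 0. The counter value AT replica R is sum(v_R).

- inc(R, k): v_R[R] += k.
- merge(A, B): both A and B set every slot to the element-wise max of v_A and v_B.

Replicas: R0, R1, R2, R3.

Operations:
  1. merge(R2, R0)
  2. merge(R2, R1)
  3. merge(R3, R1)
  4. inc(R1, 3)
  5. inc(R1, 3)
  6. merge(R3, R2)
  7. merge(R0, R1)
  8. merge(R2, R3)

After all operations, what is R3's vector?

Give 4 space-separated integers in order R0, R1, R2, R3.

Op 1: merge R2<->R0 -> R2=(0,0,0,0) R0=(0,0,0,0)
Op 2: merge R2<->R1 -> R2=(0,0,0,0) R1=(0,0,0,0)
Op 3: merge R3<->R1 -> R3=(0,0,0,0) R1=(0,0,0,0)
Op 4: inc R1 by 3 -> R1=(0,3,0,0) value=3
Op 5: inc R1 by 3 -> R1=(0,6,0,0) value=6
Op 6: merge R3<->R2 -> R3=(0,0,0,0) R2=(0,0,0,0)
Op 7: merge R0<->R1 -> R0=(0,6,0,0) R1=(0,6,0,0)
Op 8: merge R2<->R3 -> R2=(0,0,0,0) R3=(0,0,0,0)

Answer: 0 0 0 0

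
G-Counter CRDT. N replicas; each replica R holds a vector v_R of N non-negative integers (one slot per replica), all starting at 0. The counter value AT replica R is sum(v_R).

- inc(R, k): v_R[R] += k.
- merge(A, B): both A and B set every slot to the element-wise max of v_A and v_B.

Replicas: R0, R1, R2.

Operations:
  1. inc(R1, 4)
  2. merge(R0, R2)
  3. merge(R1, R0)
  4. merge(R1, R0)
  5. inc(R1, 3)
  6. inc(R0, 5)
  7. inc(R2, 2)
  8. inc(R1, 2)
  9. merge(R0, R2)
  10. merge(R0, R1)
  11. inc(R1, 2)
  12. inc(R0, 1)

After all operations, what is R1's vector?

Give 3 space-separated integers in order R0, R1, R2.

Answer: 5 11 2

Derivation:
Op 1: inc R1 by 4 -> R1=(0,4,0) value=4
Op 2: merge R0<->R2 -> R0=(0,0,0) R2=(0,0,0)
Op 3: merge R1<->R0 -> R1=(0,4,0) R0=(0,4,0)
Op 4: merge R1<->R0 -> R1=(0,4,0) R0=(0,4,0)
Op 5: inc R1 by 3 -> R1=(0,7,0) value=7
Op 6: inc R0 by 5 -> R0=(5,4,0) value=9
Op 7: inc R2 by 2 -> R2=(0,0,2) value=2
Op 8: inc R1 by 2 -> R1=(0,9,0) value=9
Op 9: merge R0<->R2 -> R0=(5,4,2) R2=(5,4,2)
Op 10: merge R0<->R1 -> R0=(5,9,2) R1=(5,9,2)
Op 11: inc R1 by 2 -> R1=(5,11,2) value=18
Op 12: inc R0 by 1 -> R0=(6,9,2) value=17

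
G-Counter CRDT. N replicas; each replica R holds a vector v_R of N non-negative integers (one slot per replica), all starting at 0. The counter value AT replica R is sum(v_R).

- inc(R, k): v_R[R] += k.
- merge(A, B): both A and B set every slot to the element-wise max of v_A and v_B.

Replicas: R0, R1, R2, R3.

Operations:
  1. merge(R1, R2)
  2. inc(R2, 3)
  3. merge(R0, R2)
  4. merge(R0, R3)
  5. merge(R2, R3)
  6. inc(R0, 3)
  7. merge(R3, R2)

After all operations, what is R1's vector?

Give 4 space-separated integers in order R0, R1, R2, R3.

Answer: 0 0 0 0

Derivation:
Op 1: merge R1<->R2 -> R1=(0,0,0,0) R2=(0,0,0,0)
Op 2: inc R2 by 3 -> R2=(0,0,3,0) value=3
Op 3: merge R0<->R2 -> R0=(0,0,3,0) R2=(0,0,3,0)
Op 4: merge R0<->R3 -> R0=(0,0,3,0) R3=(0,0,3,0)
Op 5: merge R2<->R3 -> R2=(0,0,3,0) R3=(0,0,3,0)
Op 6: inc R0 by 3 -> R0=(3,0,3,0) value=6
Op 7: merge R3<->R2 -> R3=(0,0,3,0) R2=(0,0,3,0)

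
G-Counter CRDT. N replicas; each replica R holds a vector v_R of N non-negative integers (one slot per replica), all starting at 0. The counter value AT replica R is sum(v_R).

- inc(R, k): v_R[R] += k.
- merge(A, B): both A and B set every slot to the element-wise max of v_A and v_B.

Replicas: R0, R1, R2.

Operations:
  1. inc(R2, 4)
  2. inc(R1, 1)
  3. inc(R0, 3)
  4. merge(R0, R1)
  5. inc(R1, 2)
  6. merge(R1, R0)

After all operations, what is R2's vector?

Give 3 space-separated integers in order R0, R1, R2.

Answer: 0 0 4

Derivation:
Op 1: inc R2 by 4 -> R2=(0,0,4) value=4
Op 2: inc R1 by 1 -> R1=(0,1,0) value=1
Op 3: inc R0 by 3 -> R0=(3,0,0) value=3
Op 4: merge R0<->R1 -> R0=(3,1,0) R1=(3,1,0)
Op 5: inc R1 by 2 -> R1=(3,3,0) value=6
Op 6: merge R1<->R0 -> R1=(3,3,0) R0=(3,3,0)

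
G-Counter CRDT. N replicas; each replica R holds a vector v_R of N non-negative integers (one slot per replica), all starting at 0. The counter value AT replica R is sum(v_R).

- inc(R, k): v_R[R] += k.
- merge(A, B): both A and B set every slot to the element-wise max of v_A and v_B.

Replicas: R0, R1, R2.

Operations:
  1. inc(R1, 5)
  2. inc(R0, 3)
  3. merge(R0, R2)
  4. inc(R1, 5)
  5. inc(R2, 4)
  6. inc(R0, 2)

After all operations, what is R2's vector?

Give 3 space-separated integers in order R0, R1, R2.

Answer: 3 0 4

Derivation:
Op 1: inc R1 by 5 -> R1=(0,5,0) value=5
Op 2: inc R0 by 3 -> R0=(3,0,0) value=3
Op 3: merge R0<->R2 -> R0=(3,0,0) R2=(3,0,0)
Op 4: inc R1 by 5 -> R1=(0,10,0) value=10
Op 5: inc R2 by 4 -> R2=(3,0,4) value=7
Op 6: inc R0 by 2 -> R0=(5,0,0) value=5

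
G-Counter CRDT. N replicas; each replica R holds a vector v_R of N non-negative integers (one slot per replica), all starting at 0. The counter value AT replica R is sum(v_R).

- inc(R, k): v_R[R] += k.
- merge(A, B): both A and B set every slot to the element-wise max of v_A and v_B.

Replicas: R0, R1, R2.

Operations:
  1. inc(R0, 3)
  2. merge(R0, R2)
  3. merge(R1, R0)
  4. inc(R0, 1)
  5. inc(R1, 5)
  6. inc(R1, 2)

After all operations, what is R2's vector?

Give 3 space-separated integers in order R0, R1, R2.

Answer: 3 0 0

Derivation:
Op 1: inc R0 by 3 -> R0=(3,0,0) value=3
Op 2: merge R0<->R2 -> R0=(3,0,0) R2=(3,0,0)
Op 3: merge R1<->R0 -> R1=(3,0,0) R0=(3,0,0)
Op 4: inc R0 by 1 -> R0=(4,0,0) value=4
Op 5: inc R1 by 5 -> R1=(3,5,0) value=8
Op 6: inc R1 by 2 -> R1=(3,7,0) value=10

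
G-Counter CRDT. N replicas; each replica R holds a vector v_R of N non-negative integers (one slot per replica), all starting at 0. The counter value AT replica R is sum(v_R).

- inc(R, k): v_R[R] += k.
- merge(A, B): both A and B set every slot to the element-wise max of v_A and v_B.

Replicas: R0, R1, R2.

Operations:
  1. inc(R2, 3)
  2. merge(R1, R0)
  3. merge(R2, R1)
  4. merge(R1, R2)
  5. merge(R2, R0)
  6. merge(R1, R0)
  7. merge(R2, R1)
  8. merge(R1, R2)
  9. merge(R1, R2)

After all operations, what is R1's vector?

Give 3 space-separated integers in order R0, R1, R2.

Answer: 0 0 3

Derivation:
Op 1: inc R2 by 3 -> R2=(0,0,3) value=3
Op 2: merge R1<->R0 -> R1=(0,0,0) R0=(0,0,0)
Op 3: merge R2<->R1 -> R2=(0,0,3) R1=(0,0,3)
Op 4: merge R1<->R2 -> R1=(0,0,3) R2=(0,0,3)
Op 5: merge R2<->R0 -> R2=(0,0,3) R0=(0,0,3)
Op 6: merge R1<->R0 -> R1=(0,0,3) R0=(0,0,3)
Op 7: merge R2<->R1 -> R2=(0,0,3) R1=(0,0,3)
Op 8: merge R1<->R2 -> R1=(0,0,3) R2=(0,0,3)
Op 9: merge R1<->R2 -> R1=(0,0,3) R2=(0,0,3)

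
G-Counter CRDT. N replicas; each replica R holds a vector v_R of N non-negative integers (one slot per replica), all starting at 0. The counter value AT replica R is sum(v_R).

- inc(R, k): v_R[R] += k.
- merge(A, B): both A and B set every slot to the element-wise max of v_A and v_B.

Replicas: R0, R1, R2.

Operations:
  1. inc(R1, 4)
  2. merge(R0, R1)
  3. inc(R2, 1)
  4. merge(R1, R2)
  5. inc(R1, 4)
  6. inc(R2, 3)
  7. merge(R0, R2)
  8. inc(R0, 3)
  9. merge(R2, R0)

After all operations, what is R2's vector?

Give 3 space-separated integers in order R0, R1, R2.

Op 1: inc R1 by 4 -> R1=(0,4,0) value=4
Op 2: merge R0<->R1 -> R0=(0,4,0) R1=(0,4,0)
Op 3: inc R2 by 1 -> R2=(0,0,1) value=1
Op 4: merge R1<->R2 -> R1=(0,4,1) R2=(0,4,1)
Op 5: inc R1 by 4 -> R1=(0,8,1) value=9
Op 6: inc R2 by 3 -> R2=(0,4,4) value=8
Op 7: merge R0<->R2 -> R0=(0,4,4) R2=(0,4,4)
Op 8: inc R0 by 3 -> R0=(3,4,4) value=11
Op 9: merge R2<->R0 -> R2=(3,4,4) R0=(3,4,4)

Answer: 3 4 4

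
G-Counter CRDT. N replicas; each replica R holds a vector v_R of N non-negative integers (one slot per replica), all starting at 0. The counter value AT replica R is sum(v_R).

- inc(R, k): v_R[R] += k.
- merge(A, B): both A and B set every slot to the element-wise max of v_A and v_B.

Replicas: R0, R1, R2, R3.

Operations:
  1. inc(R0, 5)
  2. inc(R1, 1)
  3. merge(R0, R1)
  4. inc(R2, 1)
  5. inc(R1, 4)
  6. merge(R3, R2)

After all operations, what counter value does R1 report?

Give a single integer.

Answer: 10

Derivation:
Op 1: inc R0 by 5 -> R0=(5,0,0,0) value=5
Op 2: inc R1 by 1 -> R1=(0,1,0,0) value=1
Op 3: merge R0<->R1 -> R0=(5,1,0,0) R1=(5,1,0,0)
Op 4: inc R2 by 1 -> R2=(0,0,1,0) value=1
Op 5: inc R1 by 4 -> R1=(5,5,0,0) value=10
Op 6: merge R3<->R2 -> R3=(0,0,1,0) R2=(0,0,1,0)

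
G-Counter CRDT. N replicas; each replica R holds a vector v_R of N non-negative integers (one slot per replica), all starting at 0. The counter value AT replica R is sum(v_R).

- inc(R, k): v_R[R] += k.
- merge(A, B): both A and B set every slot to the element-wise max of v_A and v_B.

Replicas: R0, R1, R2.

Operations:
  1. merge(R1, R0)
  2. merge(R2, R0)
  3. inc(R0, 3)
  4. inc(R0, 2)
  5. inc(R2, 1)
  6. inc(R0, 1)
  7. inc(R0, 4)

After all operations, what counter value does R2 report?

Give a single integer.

Op 1: merge R1<->R0 -> R1=(0,0,0) R0=(0,0,0)
Op 2: merge R2<->R0 -> R2=(0,0,0) R0=(0,0,0)
Op 3: inc R0 by 3 -> R0=(3,0,0) value=3
Op 4: inc R0 by 2 -> R0=(5,0,0) value=5
Op 5: inc R2 by 1 -> R2=(0,0,1) value=1
Op 6: inc R0 by 1 -> R0=(6,0,0) value=6
Op 7: inc R0 by 4 -> R0=(10,0,0) value=10

Answer: 1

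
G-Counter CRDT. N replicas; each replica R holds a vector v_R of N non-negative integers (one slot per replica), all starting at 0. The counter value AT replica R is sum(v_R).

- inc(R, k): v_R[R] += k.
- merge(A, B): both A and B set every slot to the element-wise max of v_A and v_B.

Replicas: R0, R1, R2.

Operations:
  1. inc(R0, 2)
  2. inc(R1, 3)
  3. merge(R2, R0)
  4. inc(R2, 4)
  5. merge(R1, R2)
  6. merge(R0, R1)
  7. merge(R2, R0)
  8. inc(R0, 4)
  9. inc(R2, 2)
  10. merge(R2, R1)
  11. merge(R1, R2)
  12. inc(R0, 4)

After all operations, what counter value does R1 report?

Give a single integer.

Op 1: inc R0 by 2 -> R0=(2,0,0) value=2
Op 2: inc R1 by 3 -> R1=(0,3,0) value=3
Op 3: merge R2<->R0 -> R2=(2,0,0) R0=(2,0,0)
Op 4: inc R2 by 4 -> R2=(2,0,4) value=6
Op 5: merge R1<->R2 -> R1=(2,3,4) R2=(2,3,4)
Op 6: merge R0<->R1 -> R0=(2,3,4) R1=(2,3,4)
Op 7: merge R2<->R0 -> R2=(2,3,4) R0=(2,3,4)
Op 8: inc R0 by 4 -> R0=(6,3,4) value=13
Op 9: inc R2 by 2 -> R2=(2,3,6) value=11
Op 10: merge R2<->R1 -> R2=(2,3,6) R1=(2,3,6)
Op 11: merge R1<->R2 -> R1=(2,3,6) R2=(2,3,6)
Op 12: inc R0 by 4 -> R0=(10,3,4) value=17

Answer: 11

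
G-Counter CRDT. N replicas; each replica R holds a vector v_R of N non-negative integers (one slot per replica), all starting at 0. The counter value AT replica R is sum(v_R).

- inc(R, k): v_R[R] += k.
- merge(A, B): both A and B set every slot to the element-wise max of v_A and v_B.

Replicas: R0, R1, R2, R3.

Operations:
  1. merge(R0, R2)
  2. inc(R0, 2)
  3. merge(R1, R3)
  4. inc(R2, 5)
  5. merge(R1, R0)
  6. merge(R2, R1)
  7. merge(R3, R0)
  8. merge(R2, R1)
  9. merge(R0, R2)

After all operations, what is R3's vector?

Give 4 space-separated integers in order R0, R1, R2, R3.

Op 1: merge R0<->R2 -> R0=(0,0,0,0) R2=(0,0,0,0)
Op 2: inc R0 by 2 -> R0=(2,0,0,0) value=2
Op 3: merge R1<->R3 -> R1=(0,0,0,0) R3=(0,0,0,0)
Op 4: inc R2 by 5 -> R2=(0,0,5,0) value=5
Op 5: merge R1<->R0 -> R1=(2,0,0,0) R0=(2,0,0,0)
Op 6: merge R2<->R1 -> R2=(2,0,5,0) R1=(2,0,5,0)
Op 7: merge R3<->R0 -> R3=(2,0,0,0) R0=(2,0,0,0)
Op 8: merge R2<->R1 -> R2=(2,0,5,0) R1=(2,0,5,0)
Op 9: merge R0<->R2 -> R0=(2,0,5,0) R2=(2,0,5,0)

Answer: 2 0 0 0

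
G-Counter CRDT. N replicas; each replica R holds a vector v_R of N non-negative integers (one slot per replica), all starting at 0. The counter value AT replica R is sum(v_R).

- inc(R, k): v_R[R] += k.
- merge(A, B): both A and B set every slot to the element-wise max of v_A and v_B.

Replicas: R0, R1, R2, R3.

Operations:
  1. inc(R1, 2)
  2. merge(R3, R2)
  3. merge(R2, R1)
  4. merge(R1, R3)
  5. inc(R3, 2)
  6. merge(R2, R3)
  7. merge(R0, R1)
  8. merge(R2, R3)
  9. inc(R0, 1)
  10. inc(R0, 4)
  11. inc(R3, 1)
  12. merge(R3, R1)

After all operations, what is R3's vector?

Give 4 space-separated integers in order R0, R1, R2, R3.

Op 1: inc R1 by 2 -> R1=(0,2,0,0) value=2
Op 2: merge R3<->R2 -> R3=(0,0,0,0) R2=(0,0,0,0)
Op 3: merge R2<->R1 -> R2=(0,2,0,0) R1=(0,2,0,0)
Op 4: merge R1<->R3 -> R1=(0,2,0,0) R3=(0,2,0,0)
Op 5: inc R3 by 2 -> R3=(0,2,0,2) value=4
Op 6: merge R2<->R3 -> R2=(0,2,0,2) R3=(0,2,0,2)
Op 7: merge R0<->R1 -> R0=(0,2,0,0) R1=(0,2,0,0)
Op 8: merge R2<->R3 -> R2=(0,2,0,2) R3=(0,2,0,2)
Op 9: inc R0 by 1 -> R0=(1,2,0,0) value=3
Op 10: inc R0 by 4 -> R0=(5,2,0,0) value=7
Op 11: inc R3 by 1 -> R3=(0,2,0,3) value=5
Op 12: merge R3<->R1 -> R3=(0,2,0,3) R1=(0,2,0,3)

Answer: 0 2 0 3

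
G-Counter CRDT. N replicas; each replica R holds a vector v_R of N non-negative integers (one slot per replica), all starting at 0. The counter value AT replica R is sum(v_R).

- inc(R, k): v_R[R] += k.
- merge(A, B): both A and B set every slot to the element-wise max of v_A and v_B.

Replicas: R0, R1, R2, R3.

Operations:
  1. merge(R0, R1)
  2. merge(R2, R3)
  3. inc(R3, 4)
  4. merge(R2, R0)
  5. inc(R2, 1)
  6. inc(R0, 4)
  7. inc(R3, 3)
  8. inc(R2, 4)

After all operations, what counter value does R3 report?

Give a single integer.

Op 1: merge R0<->R1 -> R0=(0,0,0,0) R1=(0,0,0,0)
Op 2: merge R2<->R3 -> R2=(0,0,0,0) R3=(0,0,0,0)
Op 3: inc R3 by 4 -> R3=(0,0,0,4) value=4
Op 4: merge R2<->R0 -> R2=(0,0,0,0) R0=(0,0,0,0)
Op 5: inc R2 by 1 -> R2=(0,0,1,0) value=1
Op 6: inc R0 by 4 -> R0=(4,0,0,0) value=4
Op 7: inc R3 by 3 -> R3=(0,0,0,7) value=7
Op 8: inc R2 by 4 -> R2=(0,0,5,0) value=5

Answer: 7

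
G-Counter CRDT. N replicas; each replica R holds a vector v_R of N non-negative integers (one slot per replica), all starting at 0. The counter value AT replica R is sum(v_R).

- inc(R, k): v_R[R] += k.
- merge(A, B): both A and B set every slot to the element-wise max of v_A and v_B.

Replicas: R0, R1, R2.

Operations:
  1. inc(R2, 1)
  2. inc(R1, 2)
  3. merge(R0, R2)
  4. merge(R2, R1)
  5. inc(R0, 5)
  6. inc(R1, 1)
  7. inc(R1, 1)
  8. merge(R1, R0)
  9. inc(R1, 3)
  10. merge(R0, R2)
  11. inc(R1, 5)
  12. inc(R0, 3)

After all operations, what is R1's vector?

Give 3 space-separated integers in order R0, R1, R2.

Answer: 5 12 1

Derivation:
Op 1: inc R2 by 1 -> R2=(0,0,1) value=1
Op 2: inc R1 by 2 -> R1=(0,2,0) value=2
Op 3: merge R0<->R2 -> R0=(0,0,1) R2=(0,0,1)
Op 4: merge R2<->R1 -> R2=(0,2,1) R1=(0,2,1)
Op 5: inc R0 by 5 -> R0=(5,0,1) value=6
Op 6: inc R1 by 1 -> R1=(0,3,1) value=4
Op 7: inc R1 by 1 -> R1=(0,4,1) value=5
Op 8: merge R1<->R0 -> R1=(5,4,1) R0=(5,4,1)
Op 9: inc R1 by 3 -> R1=(5,7,1) value=13
Op 10: merge R0<->R2 -> R0=(5,4,1) R2=(5,4,1)
Op 11: inc R1 by 5 -> R1=(5,12,1) value=18
Op 12: inc R0 by 3 -> R0=(8,4,1) value=13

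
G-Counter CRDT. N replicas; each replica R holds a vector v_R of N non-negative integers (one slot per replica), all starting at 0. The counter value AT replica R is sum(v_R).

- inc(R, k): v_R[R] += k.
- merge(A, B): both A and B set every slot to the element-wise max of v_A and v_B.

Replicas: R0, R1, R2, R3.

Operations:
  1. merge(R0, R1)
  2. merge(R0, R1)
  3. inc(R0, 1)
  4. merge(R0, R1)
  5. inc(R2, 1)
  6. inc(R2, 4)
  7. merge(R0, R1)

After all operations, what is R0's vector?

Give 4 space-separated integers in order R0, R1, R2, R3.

Answer: 1 0 0 0

Derivation:
Op 1: merge R0<->R1 -> R0=(0,0,0,0) R1=(0,0,0,0)
Op 2: merge R0<->R1 -> R0=(0,0,0,0) R1=(0,0,0,0)
Op 3: inc R0 by 1 -> R0=(1,0,0,0) value=1
Op 4: merge R0<->R1 -> R0=(1,0,0,0) R1=(1,0,0,0)
Op 5: inc R2 by 1 -> R2=(0,0,1,0) value=1
Op 6: inc R2 by 4 -> R2=(0,0,5,0) value=5
Op 7: merge R0<->R1 -> R0=(1,0,0,0) R1=(1,0,0,0)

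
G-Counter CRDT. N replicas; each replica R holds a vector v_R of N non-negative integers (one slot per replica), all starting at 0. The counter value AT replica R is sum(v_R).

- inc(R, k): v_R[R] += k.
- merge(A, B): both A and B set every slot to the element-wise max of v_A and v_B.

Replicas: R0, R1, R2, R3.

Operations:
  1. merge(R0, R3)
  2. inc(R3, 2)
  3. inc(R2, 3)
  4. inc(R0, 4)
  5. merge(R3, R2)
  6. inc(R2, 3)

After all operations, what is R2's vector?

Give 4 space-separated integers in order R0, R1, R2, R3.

Op 1: merge R0<->R3 -> R0=(0,0,0,0) R3=(0,0,0,0)
Op 2: inc R3 by 2 -> R3=(0,0,0,2) value=2
Op 3: inc R2 by 3 -> R2=(0,0,3,0) value=3
Op 4: inc R0 by 4 -> R0=(4,0,0,0) value=4
Op 5: merge R3<->R2 -> R3=(0,0,3,2) R2=(0,0,3,2)
Op 6: inc R2 by 3 -> R2=(0,0,6,2) value=8

Answer: 0 0 6 2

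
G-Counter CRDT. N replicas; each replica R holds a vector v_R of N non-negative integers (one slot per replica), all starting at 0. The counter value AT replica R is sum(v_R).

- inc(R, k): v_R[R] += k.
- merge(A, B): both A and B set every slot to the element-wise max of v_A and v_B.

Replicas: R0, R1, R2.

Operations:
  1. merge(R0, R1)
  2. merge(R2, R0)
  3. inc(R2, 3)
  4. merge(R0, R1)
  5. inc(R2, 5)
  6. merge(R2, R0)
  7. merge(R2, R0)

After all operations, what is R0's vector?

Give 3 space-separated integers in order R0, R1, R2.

Op 1: merge R0<->R1 -> R0=(0,0,0) R1=(0,0,0)
Op 2: merge R2<->R0 -> R2=(0,0,0) R0=(0,0,0)
Op 3: inc R2 by 3 -> R2=(0,0,3) value=3
Op 4: merge R0<->R1 -> R0=(0,0,0) R1=(0,0,0)
Op 5: inc R2 by 5 -> R2=(0,0,8) value=8
Op 6: merge R2<->R0 -> R2=(0,0,8) R0=(0,0,8)
Op 7: merge R2<->R0 -> R2=(0,0,8) R0=(0,0,8)

Answer: 0 0 8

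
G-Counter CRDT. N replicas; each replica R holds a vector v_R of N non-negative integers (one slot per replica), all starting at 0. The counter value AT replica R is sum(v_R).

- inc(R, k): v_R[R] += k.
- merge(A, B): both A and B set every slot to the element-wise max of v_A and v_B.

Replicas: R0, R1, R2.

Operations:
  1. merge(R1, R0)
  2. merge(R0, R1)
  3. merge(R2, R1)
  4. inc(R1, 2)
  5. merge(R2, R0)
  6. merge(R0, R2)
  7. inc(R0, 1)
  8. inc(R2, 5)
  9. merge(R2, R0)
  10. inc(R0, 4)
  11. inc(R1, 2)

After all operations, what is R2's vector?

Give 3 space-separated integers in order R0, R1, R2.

Answer: 1 0 5

Derivation:
Op 1: merge R1<->R0 -> R1=(0,0,0) R0=(0,0,0)
Op 2: merge R0<->R1 -> R0=(0,0,0) R1=(0,0,0)
Op 3: merge R2<->R1 -> R2=(0,0,0) R1=(0,0,0)
Op 4: inc R1 by 2 -> R1=(0,2,0) value=2
Op 5: merge R2<->R0 -> R2=(0,0,0) R0=(0,0,0)
Op 6: merge R0<->R2 -> R0=(0,0,0) R2=(0,0,0)
Op 7: inc R0 by 1 -> R0=(1,0,0) value=1
Op 8: inc R2 by 5 -> R2=(0,0,5) value=5
Op 9: merge R2<->R0 -> R2=(1,0,5) R0=(1,0,5)
Op 10: inc R0 by 4 -> R0=(5,0,5) value=10
Op 11: inc R1 by 2 -> R1=(0,4,0) value=4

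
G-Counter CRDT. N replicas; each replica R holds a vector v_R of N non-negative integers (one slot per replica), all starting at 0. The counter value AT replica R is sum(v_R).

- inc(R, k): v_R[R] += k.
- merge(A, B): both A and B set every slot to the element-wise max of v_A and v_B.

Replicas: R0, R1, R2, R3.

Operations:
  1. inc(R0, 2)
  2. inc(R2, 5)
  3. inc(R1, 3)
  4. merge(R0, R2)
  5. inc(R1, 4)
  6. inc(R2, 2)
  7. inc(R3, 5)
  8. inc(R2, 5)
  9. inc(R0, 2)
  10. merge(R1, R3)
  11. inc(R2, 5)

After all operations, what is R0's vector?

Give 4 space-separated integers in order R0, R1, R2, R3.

Answer: 4 0 5 0

Derivation:
Op 1: inc R0 by 2 -> R0=(2,0,0,0) value=2
Op 2: inc R2 by 5 -> R2=(0,0,5,0) value=5
Op 3: inc R1 by 3 -> R1=(0,3,0,0) value=3
Op 4: merge R0<->R2 -> R0=(2,0,5,0) R2=(2,0,5,0)
Op 5: inc R1 by 4 -> R1=(0,7,0,0) value=7
Op 6: inc R2 by 2 -> R2=(2,0,7,0) value=9
Op 7: inc R3 by 5 -> R3=(0,0,0,5) value=5
Op 8: inc R2 by 5 -> R2=(2,0,12,0) value=14
Op 9: inc R0 by 2 -> R0=(4,0,5,0) value=9
Op 10: merge R1<->R3 -> R1=(0,7,0,5) R3=(0,7,0,5)
Op 11: inc R2 by 5 -> R2=(2,0,17,0) value=19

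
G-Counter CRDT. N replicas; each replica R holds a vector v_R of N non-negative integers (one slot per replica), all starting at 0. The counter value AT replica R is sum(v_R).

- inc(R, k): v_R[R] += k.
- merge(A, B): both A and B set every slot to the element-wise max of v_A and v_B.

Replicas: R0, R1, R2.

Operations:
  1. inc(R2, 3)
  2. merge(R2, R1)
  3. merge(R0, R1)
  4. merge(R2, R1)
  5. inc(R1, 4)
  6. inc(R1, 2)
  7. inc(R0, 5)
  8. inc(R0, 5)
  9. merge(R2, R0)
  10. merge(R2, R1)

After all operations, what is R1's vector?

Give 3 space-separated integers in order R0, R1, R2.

Op 1: inc R2 by 3 -> R2=(0,0,3) value=3
Op 2: merge R2<->R1 -> R2=(0,0,3) R1=(0,0,3)
Op 3: merge R0<->R1 -> R0=(0,0,3) R1=(0,0,3)
Op 4: merge R2<->R1 -> R2=(0,0,3) R1=(0,0,3)
Op 5: inc R1 by 4 -> R1=(0,4,3) value=7
Op 6: inc R1 by 2 -> R1=(0,6,3) value=9
Op 7: inc R0 by 5 -> R0=(5,0,3) value=8
Op 8: inc R0 by 5 -> R0=(10,0,3) value=13
Op 9: merge R2<->R0 -> R2=(10,0,3) R0=(10,0,3)
Op 10: merge R2<->R1 -> R2=(10,6,3) R1=(10,6,3)

Answer: 10 6 3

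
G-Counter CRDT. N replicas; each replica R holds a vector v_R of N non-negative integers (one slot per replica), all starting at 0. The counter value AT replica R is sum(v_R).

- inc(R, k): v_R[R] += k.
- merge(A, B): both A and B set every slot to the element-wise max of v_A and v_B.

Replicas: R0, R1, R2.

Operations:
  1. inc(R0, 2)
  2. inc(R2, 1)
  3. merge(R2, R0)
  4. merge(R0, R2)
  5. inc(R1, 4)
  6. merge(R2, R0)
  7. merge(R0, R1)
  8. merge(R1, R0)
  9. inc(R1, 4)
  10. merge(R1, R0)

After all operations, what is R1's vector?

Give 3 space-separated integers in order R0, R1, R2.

Op 1: inc R0 by 2 -> R0=(2,0,0) value=2
Op 2: inc R2 by 1 -> R2=(0,0,1) value=1
Op 3: merge R2<->R0 -> R2=(2,0,1) R0=(2,0,1)
Op 4: merge R0<->R2 -> R0=(2,0,1) R2=(2,0,1)
Op 5: inc R1 by 4 -> R1=(0,4,0) value=4
Op 6: merge R2<->R0 -> R2=(2,0,1) R0=(2,0,1)
Op 7: merge R0<->R1 -> R0=(2,4,1) R1=(2,4,1)
Op 8: merge R1<->R0 -> R1=(2,4,1) R0=(2,4,1)
Op 9: inc R1 by 4 -> R1=(2,8,1) value=11
Op 10: merge R1<->R0 -> R1=(2,8,1) R0=(2,8,1)

Answer: 2 8 1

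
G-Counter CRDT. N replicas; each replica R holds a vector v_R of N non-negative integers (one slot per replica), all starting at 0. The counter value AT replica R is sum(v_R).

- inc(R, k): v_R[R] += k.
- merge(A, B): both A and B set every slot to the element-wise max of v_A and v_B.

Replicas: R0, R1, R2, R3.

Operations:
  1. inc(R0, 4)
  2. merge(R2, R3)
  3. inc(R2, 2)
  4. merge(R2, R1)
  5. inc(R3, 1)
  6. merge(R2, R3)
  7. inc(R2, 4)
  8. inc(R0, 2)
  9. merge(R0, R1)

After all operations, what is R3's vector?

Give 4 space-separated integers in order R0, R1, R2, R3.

Answer: 0 0 2 1

Derivation:
Op 1: inc R0 by 4 -> R0=(4,0,0,0) value=4
Op 2: merge R2<->R3 -> R2=(0,0,0,0) R3=(0,0,0,0)
Op 3: inc R2 by 2 -> R2=(0,0,2,0) value=2
Op 4: merge R2<->R1 -> R2=(0,0,2,0) R1=(0,0,2,0)
Op 5: inc R3 by 1 -> R3=(0,0,0,1) value=1
Op 6: merge R2<->R3 -> R2=(0,0,2,1) R3=(0,0,2,1)
Op 7: inc R2 by 4 -> R2=(0,0,6,1) value=7
Op 8: inc R0 by 2 -> R0=(6,0,0,0) value=6
Op 9: merge R0<->R1 -> R0=(6,0,2,0) R1=(6,0,2,0)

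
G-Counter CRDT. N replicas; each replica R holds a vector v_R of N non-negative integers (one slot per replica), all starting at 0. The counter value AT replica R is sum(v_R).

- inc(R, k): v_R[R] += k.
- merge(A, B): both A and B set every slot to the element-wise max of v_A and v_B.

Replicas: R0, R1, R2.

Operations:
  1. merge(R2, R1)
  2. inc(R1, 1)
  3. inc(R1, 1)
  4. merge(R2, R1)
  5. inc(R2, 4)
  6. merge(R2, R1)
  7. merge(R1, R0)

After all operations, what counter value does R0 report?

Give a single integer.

Answer: 6

Derivation:
Op 1: merge R2<->R1 -> R2=(0,0,0) R1=(0,0,0)
Op 2: inc R1 by 1 -> R1=(0,1,0) value=1
Op 3: inc R1 by 1 -> R1=(0,2,0) value=2
Op 4: merge R2<->R1 -> R2=(0,2,0) R1=(0,2,0)
Op 5: inc R2 by 4 -> R2=(0,2,4) value=6
Op 6: merge R2<->R1 -> R2=(0,2,4) R1=(0,2,4)
Op 7: merge R1<->R0 -> R1=(0,2,4) R0=(0,2,4)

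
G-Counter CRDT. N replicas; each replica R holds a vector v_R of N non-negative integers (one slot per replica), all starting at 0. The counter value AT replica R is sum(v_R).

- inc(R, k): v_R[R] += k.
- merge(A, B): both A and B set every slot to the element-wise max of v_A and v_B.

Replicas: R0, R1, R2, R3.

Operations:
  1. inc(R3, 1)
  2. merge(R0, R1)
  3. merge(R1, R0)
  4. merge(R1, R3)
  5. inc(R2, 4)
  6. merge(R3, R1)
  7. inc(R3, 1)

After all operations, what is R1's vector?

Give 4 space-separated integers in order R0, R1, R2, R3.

Answer: 0 0 0 1

Derivation:
Op 1: inc R3 by 1 -> R3=(0,0,0,1) value=1
Op 2: merge R0<->R1 -> R0=(0,0,0,0) R1=(0,0,0,0)
Op 3: merge R1<->R0 -> R1=(0,0,0,0) R0=(0,0,0,0)
Op 4: merge R1<->R3 -> R1=(0,0,0,1) R3=(0,0,0,1)
Op 5: inc R2 by 4 -> R2=(0,0,4,0) value=4
Op 6: merge R3<->R1 -> R3=(0,0,0,1) R1=(0,0,0,1)
Op 7: inc R3 by 1 -> R3=(0,0,0,2) value=2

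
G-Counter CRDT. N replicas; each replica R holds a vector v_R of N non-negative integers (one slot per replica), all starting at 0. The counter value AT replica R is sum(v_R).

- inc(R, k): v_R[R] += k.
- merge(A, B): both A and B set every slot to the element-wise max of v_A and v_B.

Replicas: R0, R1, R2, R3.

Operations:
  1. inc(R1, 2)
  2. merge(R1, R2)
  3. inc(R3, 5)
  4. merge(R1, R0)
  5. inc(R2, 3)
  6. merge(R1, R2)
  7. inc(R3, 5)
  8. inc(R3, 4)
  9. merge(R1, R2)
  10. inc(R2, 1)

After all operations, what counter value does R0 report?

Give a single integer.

Answer: 2

Derivation:
Op 1: inc R1 by 2 -> R1=(0,2,0,0) value=2
Op 2: merge R1<->R2 -> R1=(0,2,0,0) R2=(0,2,0,0)
Op 3: inc R3 by 5 -> R3=(0,0,0,5) value=5
Op 4: merge R1<->R0 -> R1=(0,2,0,0) R0=(0,2,0,0)
Op 5: inc R2 by 3 -> R2=(0,2,3,0) value=5
Op 6: merge R1<->R2 -> R1=(0,2,3,0) R2=(0,2,3,0)
Op 7: inc R3 by 5 -> R3=(0,0,0,10) value=10
Op 8: inc R3 by 4 -> R3=(0,0,0,14) value=14
Op 9: merge R1<->R2 -> R1=(0,2,3,0) R2=(0,2,3,0)
Op 10: inc R2 by 1 -> R2=(0,2,4,0) value=6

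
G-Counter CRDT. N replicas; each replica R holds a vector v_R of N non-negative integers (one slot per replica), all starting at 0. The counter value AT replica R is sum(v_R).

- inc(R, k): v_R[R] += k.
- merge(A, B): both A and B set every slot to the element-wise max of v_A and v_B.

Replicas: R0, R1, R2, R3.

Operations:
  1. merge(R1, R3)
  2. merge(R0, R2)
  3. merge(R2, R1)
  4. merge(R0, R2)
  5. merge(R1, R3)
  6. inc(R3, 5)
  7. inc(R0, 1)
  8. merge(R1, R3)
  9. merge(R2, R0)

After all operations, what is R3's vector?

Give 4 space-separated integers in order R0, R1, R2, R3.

Op 1: merge R1<->R3 -> R1=(0,0,0,0) R3=(0,0,0,0)
Op 2: merge R0<->R2 -> R0=(0,0,0,0) R2=(0,0,0,0)
Op 3: merge R2<->R1 -> R2=(0,0,0,0) R1=(0,0,0,0)
Op 4: merge R0<->R2 -> R0=(0,0,0,0) R2=(0,0,0,0)
Op 5: merge R1<->R3 -> R1=(0,0,0,0) R3=(0,0,0,0)
Op 6: inc R3 by 5 -> R3=(0,0,0,5) value=5
Op 7: inc R0 by 1 -> R0=(1,0,0,0) value=1
Op 8: merge R1<->R3 -> R1=(0,0,0,5) R3=(0,0,0,5)
Op 9: merge R2<->R0 -> R2=(1,0,0,0) R0=(1,0,0,0)

Answer: 0 0 0 5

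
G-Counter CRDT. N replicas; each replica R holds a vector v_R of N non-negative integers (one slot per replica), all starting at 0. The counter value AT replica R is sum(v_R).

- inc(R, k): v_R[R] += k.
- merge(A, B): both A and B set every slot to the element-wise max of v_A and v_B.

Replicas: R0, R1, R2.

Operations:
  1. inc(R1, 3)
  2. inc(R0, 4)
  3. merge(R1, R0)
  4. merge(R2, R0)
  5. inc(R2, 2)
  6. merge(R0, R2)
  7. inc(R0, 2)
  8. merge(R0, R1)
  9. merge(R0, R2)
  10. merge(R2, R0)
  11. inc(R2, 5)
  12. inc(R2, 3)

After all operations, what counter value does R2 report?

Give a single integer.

Answer: 19

Derivation:
Op 1: inc R1 by 3 -> R1=(0,3,0) value=3
Op 2: inc R0 by 4 -> R0=(4,0,0) value=4
Op 3: merge R1<->R0 -> R1=(4,3,0) R0=(4,3,0)
Op 4: merge R2<->R0 -> R2=(4,3,0) R0=(4,3,0)
Op 5: inc R2 by 2 -> R2=(4,3,2) value=9
Op 6: merge R0<->R2 -> R0=(4,3,2) R2=(4,3,2)
Op 7: inc R0 by 2 -> R0=(6,3,2) value=11
Op 8: merge R0<->R1 -> R0=(6,3,2) R1=(6,3,2)
Op 9: merge R0<->R2 -> R0=(6,3,2) R2=(6,3,2)
Op 10: merge R2<->R0 -> R2=(6,3,2) R0=(6,3,2)
Op 11: inc R2 by 5 -> R2=(6,3,7) value=16
Op 12: inc R2 by 3 -> R2=(6,3,10) value=19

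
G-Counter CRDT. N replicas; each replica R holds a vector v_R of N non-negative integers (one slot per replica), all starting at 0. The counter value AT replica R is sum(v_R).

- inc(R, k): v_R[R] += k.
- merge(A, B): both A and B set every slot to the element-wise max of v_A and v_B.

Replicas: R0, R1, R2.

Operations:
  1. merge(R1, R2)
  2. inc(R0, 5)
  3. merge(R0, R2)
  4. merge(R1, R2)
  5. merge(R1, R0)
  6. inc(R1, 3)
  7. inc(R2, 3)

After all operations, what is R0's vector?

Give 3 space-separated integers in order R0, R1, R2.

Answer: 5 0 0

Derivation:
Op 1: merge R1<->R2 -> R1=(0,0,0) R2=(0,0,0)
Op 2: inc R0 by 5 -> R0=(5,0,0) value=5
Op 3: merge R0<->R2 -> R0=(5,0,0) R2=(5,0,0)
Op 4: merge R1<->R2 -> R1=(5,0,0) R2=(5,0,0)
Op 5: merge R1<->R0 -> R1=(5,0,0) R0=(5,0,0)
Op 6: inc R1 by 3 -> R1=(5,3,0) value=8
Op 7: inc R2 by 3 -> R2=(5,0,3) value=8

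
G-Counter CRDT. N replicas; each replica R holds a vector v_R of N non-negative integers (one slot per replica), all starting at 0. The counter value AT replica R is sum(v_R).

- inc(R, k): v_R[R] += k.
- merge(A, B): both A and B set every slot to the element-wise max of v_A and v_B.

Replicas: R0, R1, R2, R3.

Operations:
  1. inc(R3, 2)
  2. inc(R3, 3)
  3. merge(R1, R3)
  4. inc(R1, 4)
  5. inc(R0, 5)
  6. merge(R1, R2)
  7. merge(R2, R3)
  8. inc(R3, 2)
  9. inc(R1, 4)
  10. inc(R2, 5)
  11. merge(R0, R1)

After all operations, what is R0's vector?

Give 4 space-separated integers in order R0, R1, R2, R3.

Op 1: inc R3 by 2 -> R3=(0,0,0,2) value=2
Op 2: inc R3 by 3 -> R3=(0,0,0,5) value=5
Op 3: merge R1<->R3 -> R1=(0,0,0,5) R3=(0,0,0,5)
Op 4: inc R1 by 4 -> R1=(0,4,0,5) value=9
Op 5: inc R0 by 5 -> R0=(5,0,0,0) value=5
Op 6: merge R1<->R2 -> R1=(0,4,0,5) R2=(0,4,0,5)
Op 7: merge R2<->R3 -> R2=(0,4,0,5) R3=(0,4,0,5)
Op 8: inc R3 by 2 -> R3=(0,4,0,7) value=11
Op 9: inc R1 by 4 -> R1=(0,8,0,5) value=13
Op 10: inc R2 by 5 -> R2=(0,4,5,5) value=14
Op 11: merge R0<->R1 -> R0=(5,8,0,5) R1=(5,8,0,5)

Answer: 5 8 0 5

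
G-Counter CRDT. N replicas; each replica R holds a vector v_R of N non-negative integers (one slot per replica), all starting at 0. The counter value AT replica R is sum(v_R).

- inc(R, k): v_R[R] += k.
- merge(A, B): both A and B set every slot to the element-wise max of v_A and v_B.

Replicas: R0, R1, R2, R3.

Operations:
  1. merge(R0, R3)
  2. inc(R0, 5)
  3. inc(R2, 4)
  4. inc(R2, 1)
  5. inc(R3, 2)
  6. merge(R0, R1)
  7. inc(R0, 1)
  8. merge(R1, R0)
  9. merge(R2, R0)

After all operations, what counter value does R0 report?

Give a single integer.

Answer: 11

Derivation:
Op 1: merge R0<->R3 -> R0=(0,0,0,0) R3=(0,0,0,0)
Op 2: inc R0 by 5 -> R0=(5,0,0,0) value=5
Op 3: inc R2 by 4 -> R2=(0,0,4,0) value=4
Op 4: inc R2 by 1 -> R2=(0,0,5,0) value=5
Op 5: inc R3 by 2 -> R3=(0,0,0,2) value=2
Op 6: merge R0<->R1 -> R0=(5,0,0,0) R1=(5,0,0,0)
Op 7: inc R0 by 1 -> R0=(6,0,0,0) value=6
Op 8: merge R1<->R0 -> R1=(6,0,0,0) R0=(6,0,0,0)
Op 9: merge R2<->R0 -> R2=(6,0,5,0) R0=(6,0,5,0)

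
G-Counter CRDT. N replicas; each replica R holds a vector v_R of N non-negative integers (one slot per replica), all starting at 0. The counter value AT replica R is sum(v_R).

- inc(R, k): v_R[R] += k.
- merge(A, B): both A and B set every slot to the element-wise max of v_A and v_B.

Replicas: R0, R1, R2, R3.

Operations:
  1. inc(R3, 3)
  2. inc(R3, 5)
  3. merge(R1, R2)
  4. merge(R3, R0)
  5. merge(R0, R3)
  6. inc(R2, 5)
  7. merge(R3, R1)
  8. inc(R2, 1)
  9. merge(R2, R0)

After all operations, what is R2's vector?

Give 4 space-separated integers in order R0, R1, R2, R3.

Op 1: inc R3 by 3 -> R3=(0,0,0,3) value=3
Op 2: inc R3 by 5 -> R3=(0,0,0,8) value=8
Op 3: merge R1<->R2 -> R1=(0,0,0,0) R2=(0,0,0,0)
Op 4: merge R3<->R0 -> R3=(0,0,0,8) R0=(0,0,0,8)
Op 5: merge R0<->R3 -> R0=(0,0,0,8) R3=(0,0,0,8)
Op 6: inc R2 by 5 -> R2=(0,0,5,0) value=5
Op 7: merge R3<->R1 -> R3=(0,0,0,8) R1=(0,0,0,8)
Op 8: inc R2 by 1 -> R2=(0,0,6,0) value=6
Op 9: merge R2<->R0 -> R2=(0,0,6,8) R0=(0,0,6,8)

Answer: 0 0 6 8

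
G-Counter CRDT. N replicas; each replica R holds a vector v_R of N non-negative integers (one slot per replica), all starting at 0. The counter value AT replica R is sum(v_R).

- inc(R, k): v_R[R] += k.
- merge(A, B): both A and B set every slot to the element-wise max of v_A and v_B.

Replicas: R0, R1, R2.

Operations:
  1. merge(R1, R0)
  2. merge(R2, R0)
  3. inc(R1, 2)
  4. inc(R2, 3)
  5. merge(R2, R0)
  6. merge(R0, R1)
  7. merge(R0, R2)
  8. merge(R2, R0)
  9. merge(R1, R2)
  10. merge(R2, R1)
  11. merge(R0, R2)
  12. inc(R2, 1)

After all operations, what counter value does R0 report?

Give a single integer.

Answer: 5

Derivation:
Op 1: merge R1<->R0 -> R1=(0,0,0) R0=(0,0,0)
Op 2: merge R2<->R0 -> R2=(0,0,0) R0=(0,0,0)
Op 3: inc R1 by 2 -> R1=(0,2,0) value=2
Op 4: inc R2 by 3 -> R2=(0,0,3) value=3
Op 5: merge R2<->R0 -> R2=(0,0,3) R0=(0,0,3)
Op 6: merge R0<->R1 -> R0=(0,2,3) R1=(0,2,3)
Op 7: merge R0<->R2 -> R0=(0,2,3) R2=(0,2,3)
Op 8: merge R2<->R0 -> R2=(0,2,3) R0=(0,2,3)
Op 9: merge R1<->R2 -> R1=(0,2,3) R2=(0,2,3)
Op 10: merge R2<->R1 -> R2=(0,2,3) R1=(0,2,3)
Op 11: merge R0<->R2 -> R0=(0,2,3) R2=(0,2,3)
Op 12: inc R2 by 1 -> R2=(0,2,4) value=6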